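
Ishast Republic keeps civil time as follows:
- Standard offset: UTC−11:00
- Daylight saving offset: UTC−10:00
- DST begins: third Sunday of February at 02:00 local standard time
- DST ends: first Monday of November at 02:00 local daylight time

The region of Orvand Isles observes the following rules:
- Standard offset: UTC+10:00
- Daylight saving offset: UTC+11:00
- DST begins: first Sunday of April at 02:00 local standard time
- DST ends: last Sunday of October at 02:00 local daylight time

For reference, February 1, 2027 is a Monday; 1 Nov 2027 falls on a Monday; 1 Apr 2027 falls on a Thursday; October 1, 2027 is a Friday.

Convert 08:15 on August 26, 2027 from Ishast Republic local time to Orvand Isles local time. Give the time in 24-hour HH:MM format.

05:15

1 February 2027 is a Monday, so the first Sunday is February 7 and the third is February 21.
1 November 2027 is a Monday, so the first Monday is November 1.
August 26, 2027 lies within the daylight-saving period (21 February – 1 November), so Ishast Republic is on daylight time, UTC−10:00.
08:15 Ishast Republic + 10h = 18:15 UTC.
1 April 2027 is a Thursday, so the first Sunday is April 4.
1 October 2027 is a Friday, so Sundays fall on 3, 10, 17, 24, 31; the last is October 31.
At the standard offset (UTC+10:00), 18:15 UTC + 10h = 04:15 Orvand Isles standard time (rolling into the next day, 27 August 2027).
Daylight saving runs 4 April – 31 October; the standard-time date in Orvand Isles, August 27, 2027, is inside that window, so Orvand Isles is at UTC+11:00.
18:15 UTC + 11h = 05:15 Orvand Isles (rolling into the next day, 27 August 2027).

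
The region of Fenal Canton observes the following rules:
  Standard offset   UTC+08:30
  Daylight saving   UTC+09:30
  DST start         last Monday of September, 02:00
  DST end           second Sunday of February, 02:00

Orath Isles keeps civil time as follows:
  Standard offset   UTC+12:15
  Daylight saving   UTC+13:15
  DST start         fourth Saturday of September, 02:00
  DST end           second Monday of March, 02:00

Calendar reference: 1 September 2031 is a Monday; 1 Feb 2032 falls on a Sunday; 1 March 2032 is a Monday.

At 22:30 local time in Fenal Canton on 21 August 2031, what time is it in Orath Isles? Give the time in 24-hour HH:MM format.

1 September 2031 is a Monday, so Mondays fall on 1, 8, 15, 22, 29; the last is September 29.
1 February 2032 is a Sunday, so the first Sunday is February 1 and the second is February 8.
Daylight saving runs 29 September 2031 – 8 February 2032; 21 August 2031 is outside that window, so Fenal Canton is on standard time at UTC+08:30.
22:30 Fenal Canton − 8h30m = 14:00 UTC.
1 September 2031 is a Monday, so the first Saturday is September 6 and the fourth is September 27.
1 March 2032 is a Monday, so the first Monday is March 1 and the second is March 8.
At the standard offset (UTC+12:15), 14:00 UTC + 12h15m = 02:15 Orath Isles standard time (rolling into the next day, 22 August 2031).
Daylight saving runs 27 September 2031 – 8 March 2032; the standard-time date in Orath Isles, 22 August 2031, is outside that window, so Orath Isles is on standard time at UTC+12:15.
14:00 UTC + 12h15m = 02:15 Orath Isles (rolling into the next day, 22 August 2031).

02:15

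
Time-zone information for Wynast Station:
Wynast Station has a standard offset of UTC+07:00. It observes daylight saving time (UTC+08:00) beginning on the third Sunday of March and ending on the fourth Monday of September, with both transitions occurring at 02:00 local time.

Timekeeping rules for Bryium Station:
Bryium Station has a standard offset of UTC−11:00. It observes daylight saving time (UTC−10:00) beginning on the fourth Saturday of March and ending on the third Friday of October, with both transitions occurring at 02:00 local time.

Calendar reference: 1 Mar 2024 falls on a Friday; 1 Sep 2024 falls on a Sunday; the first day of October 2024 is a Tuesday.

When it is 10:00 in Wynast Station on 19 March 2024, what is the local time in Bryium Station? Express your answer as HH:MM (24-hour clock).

1 March 2024 is a Friday, so the first Sunday is March 3 and the third is March 17.
1 September 2024 is a Sunday, so the first Monday is September 2 and the fourth is September 23.
19 March 2024 falls between 17 March and 23 September, so daylight saving is in effect and Wynast Station is at UTC+08:00.
10:00 Wynast Station − 8h = 02:00 UTC.
1 March 2024 is a Friday, so the first Saturday is March 2 and the fourth is March 23.
1 October 2024 is a Tuesday, so the first Friday is October 4 and the third is October 18.
At the standard offset (UTC−11:00), 02:00 UTC − 11h = 15:00 Bryium Station standard time (rolling into the previous day, 18 March 2024).
Daylight saving runs 23 March – 18 October; the standard-time date in Bryium Station, 18 March 2024, is outside that window, so Bryium Station is on standard time at UTC−11:00.
02:00 UTC − 11h = 15:00 Bryium Station (rolling into the previous day, 18 March 2024).

15:00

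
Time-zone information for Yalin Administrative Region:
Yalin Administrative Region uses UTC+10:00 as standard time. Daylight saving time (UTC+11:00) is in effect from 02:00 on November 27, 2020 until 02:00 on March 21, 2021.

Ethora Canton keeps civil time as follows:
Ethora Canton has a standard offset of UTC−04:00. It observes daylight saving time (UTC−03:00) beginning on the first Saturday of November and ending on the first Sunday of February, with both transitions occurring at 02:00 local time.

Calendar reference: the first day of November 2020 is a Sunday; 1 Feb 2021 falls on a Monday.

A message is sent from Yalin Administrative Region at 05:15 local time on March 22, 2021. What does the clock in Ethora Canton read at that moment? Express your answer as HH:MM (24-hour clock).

15:15

Daylight saving runs 27 November 2020 – 21 March 2021; March 22, 2021 is outside that window, so Yalin Administrative Region is on standard time at UTC+10:00.
05:15 Yalin Administrative Region − 10h = 19:15 UTC (rolling into the previous day, 21 March 2021).
1 November 2020 is a Sunday, so the first Saturday is November 7.
1 February 2021 is a Monday, so the first Sunday is February 7.
At the standard offset (UTC−04:00), 19:15 UTC − 4h = 15:15 Ethora Canton standard time.
Daylight saving runs 7 November 2020 – 7 February 2021; the standard-time date in Ethora Canton, March 21, 2021, is outside that window, so Ethora Canton is on standard time at UTC−04:00.
19:15 UTC − 4h = 15:15 Ethora Canton.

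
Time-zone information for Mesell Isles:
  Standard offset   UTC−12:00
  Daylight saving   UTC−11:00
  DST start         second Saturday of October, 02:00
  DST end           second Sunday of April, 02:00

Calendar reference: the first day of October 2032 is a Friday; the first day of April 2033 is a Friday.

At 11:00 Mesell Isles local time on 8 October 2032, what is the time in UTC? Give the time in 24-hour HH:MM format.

1 October 2032 is a Friday, so the first Saturday is October 2 and the second is October 9.
1 April 2033 is a Friday, so the first Sunday is April 3 and the second is April 10.
Daylight saving runs 9 October 2032 – 10 April 2033; 8 October 2032 is outside that window, so Mesell Isles is on standard time at UTC−12:00.
11:00 local + 12h = 23:00 UTC.

23:00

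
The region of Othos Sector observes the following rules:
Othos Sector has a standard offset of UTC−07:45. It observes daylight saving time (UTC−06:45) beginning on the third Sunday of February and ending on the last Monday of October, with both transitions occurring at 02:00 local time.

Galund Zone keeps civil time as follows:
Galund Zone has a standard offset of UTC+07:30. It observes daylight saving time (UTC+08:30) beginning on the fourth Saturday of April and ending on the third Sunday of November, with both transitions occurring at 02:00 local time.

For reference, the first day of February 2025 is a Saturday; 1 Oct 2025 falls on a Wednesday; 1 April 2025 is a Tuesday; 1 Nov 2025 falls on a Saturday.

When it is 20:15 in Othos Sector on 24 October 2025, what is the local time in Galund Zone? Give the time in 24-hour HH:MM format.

1 February 2025 is a Saturday, so the first Sunday is February 2 and the third is February 16.
1 October 2025 is a Wednesday, so Mondays fall on 6, 13, 20, 27; the last is October 27.
Daylight saving runs 16 February – 27 October; 24 October 2025 is inside that window, so Othos Sector is at UTC−06:45.
20:15 Othos Sector + 6h45m = 03:00 UTC (rolling into the next day, 25 October 2025).
1 April 2025 is a Tuesday, so the first Saturday is April 5 and the fourth is April 26.
1 November 2025 is a Saturday, so the first Sunday is November 2 and the third is November 16.
At the standard offset (UTC+07:30), 03:00 UTC + 7h30m = 10:30 Galund Zone standard time.
The standard-time date in Galund Zone, 25 October 2025, lies within the daylight-saving period (26 April – 16 November), so Galund Zone is on daylight time, UTC+08:30.
03:00 UTC + 8h30m = 11:30 Galund Zone.

11:30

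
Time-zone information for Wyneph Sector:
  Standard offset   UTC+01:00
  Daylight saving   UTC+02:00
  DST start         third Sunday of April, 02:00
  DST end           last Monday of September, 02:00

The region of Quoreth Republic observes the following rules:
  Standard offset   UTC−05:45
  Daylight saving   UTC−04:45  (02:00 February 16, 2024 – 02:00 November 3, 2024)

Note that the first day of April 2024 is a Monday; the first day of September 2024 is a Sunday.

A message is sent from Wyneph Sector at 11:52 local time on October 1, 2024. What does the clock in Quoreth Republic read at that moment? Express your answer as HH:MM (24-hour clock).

1 April 2024 is a Monday, so the first Sunday is April 7 and the third is April 21.
1 September 2024 is a Sunday, so Mondays fall on 2, 9, 16, 23, 30; the last is September 30.
Daylight saving runs 21 April – 30 September; October 1, 2024 is outside that window, so Wyneph Sector is on standard time at UTC+01:00.
11:52 Wyneph Sector − 1h = 10:52 UTC.
At the standard offset (UTC−05:45), 10:52 UTC − 5h45m = 05:07 Quoreth Republic standard time.
The standard-time date in Quoreth Republic, October 1, 2024, lies within the daylight-saving period (16 February – 3 November), so Quoreth Republic is on daylight time, UTC−04:45.
10:52 UTC − 4h45m = 06:07 Quoreth Republic.

06:07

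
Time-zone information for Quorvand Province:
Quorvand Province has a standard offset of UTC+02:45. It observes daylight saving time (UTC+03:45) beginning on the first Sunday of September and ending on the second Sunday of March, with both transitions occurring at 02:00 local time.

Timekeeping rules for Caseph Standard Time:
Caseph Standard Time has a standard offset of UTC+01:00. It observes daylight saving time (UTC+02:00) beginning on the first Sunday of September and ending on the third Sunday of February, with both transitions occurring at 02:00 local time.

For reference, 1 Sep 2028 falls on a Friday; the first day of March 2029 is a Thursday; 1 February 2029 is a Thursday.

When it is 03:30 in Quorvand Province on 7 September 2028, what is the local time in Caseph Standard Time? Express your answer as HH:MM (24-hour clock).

1 September 2028 is a Friday, so the first Sunday is September 3.
1 March 2029 is a Thursday, so the first Sunday is March 4 and the second is March 11.
7 September 2028 falls between 3 September 2028 and 11 March 2029, so daylight saving is in effect and Quorvand Province is at UTC+03:45.
03:30 Quorvand Province − 3h45m = 23:45 UTC (rolling into the previous day, 6 September 2028).
1 September 2028 is a Friday, so the first Sunday is September 3.
1 February 2029 is a Thursday, so the first Sunday is February 4 and the third is February 18.
At the standard offset (UTC+01:00), 23:45 UTC + 1h = 00:45 Caseph Standard Time standard time (rolling into the next day, 7 September 2028).
The standard-time date in Caseph Standard Time, 7 September 2028, falls between 3 September 2028 and 18 February 2029, so daylight saving is in effect and Caseph Standard Time is at UTC+02:00.
23:45 UTC + 2h = 01:45 Caseph Standard Time (rolling into the next day, 7 September 2028).

01:45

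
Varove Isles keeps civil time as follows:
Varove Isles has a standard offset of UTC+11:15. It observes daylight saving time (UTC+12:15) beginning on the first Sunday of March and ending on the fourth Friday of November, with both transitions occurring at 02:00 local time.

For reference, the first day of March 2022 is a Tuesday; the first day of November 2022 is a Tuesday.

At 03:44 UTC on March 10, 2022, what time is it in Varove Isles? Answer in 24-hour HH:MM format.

15:59

1 March 2022 is a Tuesday, so the first Sunday is March 6.
1 November 2022 is a Tuesday, so the first Friday is November 4 and the fourth is November 25.
At the standard offset (UTC+11:15), 03:44 UTC + 11h15m = 14:59 Varove Isles standard time.
Daylight saving runs 6 March – 25 November; the standard-time date in Varove Isles, March 10, 2022, is inside that window, so Varove Isles is at UTC+12:15.
03:44 UTC + 12h15m = 15:59 local.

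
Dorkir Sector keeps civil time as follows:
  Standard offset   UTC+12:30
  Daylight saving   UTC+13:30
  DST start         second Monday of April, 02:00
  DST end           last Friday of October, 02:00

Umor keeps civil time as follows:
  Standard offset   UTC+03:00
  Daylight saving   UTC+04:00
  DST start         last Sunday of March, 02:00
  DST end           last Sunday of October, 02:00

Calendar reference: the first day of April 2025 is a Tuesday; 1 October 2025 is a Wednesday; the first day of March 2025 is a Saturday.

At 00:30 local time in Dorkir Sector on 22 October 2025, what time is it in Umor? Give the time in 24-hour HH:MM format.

15:00

1 April 2025 is a Tuesday, so the first Monday is April 7 and the second is April 14.
1 October 2025 is a Wednesday, so Fridays fall on 3, 10, 17, 24, 31; the last is October 31.
22 October 2025 lies within the daylight-saving period (14 April – 31 October), so Dorkir Sector is on daylight time, UTC+13:30.
00:30 Dorkir Sector − 13h30m = 11:00 UTC (rolling into the previous day, 21 October 2025).
1 March 2025 is a Saturday, so Sundays fall on 2, 9, 16, 23, 30; the last is March 30.
1 October 2025 is a Wednesday, so Sundays fall on 5, 12, 19, 26; the last is October 26.
At the standard offset (UTC+03:00), 11:00 UTC + 3h = 14:00 Umor standard time.
The standard-time date in Umor, 21 October 2025, falls between 30 March and 26 October, so daylight saving is in effect and Umor is at UTC+04:00.
11:00 UTC + 4h = 15:00 Umor.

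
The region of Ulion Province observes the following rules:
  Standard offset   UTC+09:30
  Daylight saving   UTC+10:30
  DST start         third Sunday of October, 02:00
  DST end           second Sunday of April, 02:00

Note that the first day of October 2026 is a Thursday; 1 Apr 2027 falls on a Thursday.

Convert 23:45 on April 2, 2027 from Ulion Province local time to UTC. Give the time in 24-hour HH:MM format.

1 October 2026 is a Thursday, so the first Sunday is October 4 and the third is October 18.
1 April 2027 is a Thursday, so the first Sunday is April 4 and the second is April 11.
April 2, 2027 lies within the daylight-saving period (18 October 2026 – 11 April 2027), so Ulion Province is on daylight time, UTC+10:30.
23:45 local − 10h30m = 13:15 UTC.

13:15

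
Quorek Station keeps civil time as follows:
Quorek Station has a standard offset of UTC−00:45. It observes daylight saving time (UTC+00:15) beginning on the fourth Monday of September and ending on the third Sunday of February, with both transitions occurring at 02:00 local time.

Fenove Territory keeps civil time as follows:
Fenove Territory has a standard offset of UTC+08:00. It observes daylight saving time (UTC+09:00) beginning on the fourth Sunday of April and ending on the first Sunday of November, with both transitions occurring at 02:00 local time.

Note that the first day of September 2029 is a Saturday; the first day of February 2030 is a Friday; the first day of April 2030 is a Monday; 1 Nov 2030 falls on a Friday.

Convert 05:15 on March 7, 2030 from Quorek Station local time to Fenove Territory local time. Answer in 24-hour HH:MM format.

14:00

1 September 2029 is a Saturday, so the first Monday is September 3 and the fourth is September 24.
1 February 2030 is a Friday, so the first Sunday is February 3 and the third is February 17.
March 7, 2030 is outside the daylight-saving period (24 September 2029 – 17 February 2030), so Quorek Station is on standard time, UTC−00:45.
05:15 Quorek Station + 0h45m = 06:00 UTC.
1 April 2030 is a Monday, so the first Sunday is April 7 and the fourth is April 28.
1 November 2030 is a Friday, so the first Sunday is November 3.
At the standard offset (UTC+08:00), 06:00 UTC + 8h = 14:00 Fenove Territory standard time.
The standard-time date in Fenove Territory, March 7, 2030, is outside the daylight-saving period (28 April – 3 November), so Fenove Territory is on standard time, UTC+08:00.
06:00 UTC + 8h = 14:00 Fenove Territory.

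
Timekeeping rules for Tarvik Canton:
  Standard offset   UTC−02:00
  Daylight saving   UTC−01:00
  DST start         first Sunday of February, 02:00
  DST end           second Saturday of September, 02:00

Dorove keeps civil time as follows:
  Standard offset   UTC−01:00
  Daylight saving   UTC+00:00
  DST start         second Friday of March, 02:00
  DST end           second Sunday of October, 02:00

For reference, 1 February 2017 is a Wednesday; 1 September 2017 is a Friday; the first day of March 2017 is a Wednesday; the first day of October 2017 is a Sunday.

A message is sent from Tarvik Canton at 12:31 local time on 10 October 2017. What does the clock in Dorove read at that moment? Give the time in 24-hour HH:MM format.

1 February 2017 is a Wednesday, so the first Sunday is February 5.
1 September 2017 is a Friday, so the first Saturday is September 2 and the second is September 9.
10 October 2017 does not fall between 5 February and 9 September, so daylight saving is not in effect and Tarvik Canton is at UTC−02:00.
12:31 Tarvik Canton + 2h = 14:31 UTC.
1 March 2017 is a Wednesday, so the first Friday is March 3 and the second is March 10.
1 October 2017 is a Sunday, so the first Sunday is October 1 and the second is October 8.
At the standard offset (UTC−01:00), 14:31 UTC − 1h = 13:31 Dorove standard time.
Daylight saving runs 10 March – 8 October; the standard-time date in Dorove, 10 October 2017, is outside that window, so Dorove is on standard time at UTC−01:00.
14:31 UTC − 1h = 13:31 Dorove.

13:31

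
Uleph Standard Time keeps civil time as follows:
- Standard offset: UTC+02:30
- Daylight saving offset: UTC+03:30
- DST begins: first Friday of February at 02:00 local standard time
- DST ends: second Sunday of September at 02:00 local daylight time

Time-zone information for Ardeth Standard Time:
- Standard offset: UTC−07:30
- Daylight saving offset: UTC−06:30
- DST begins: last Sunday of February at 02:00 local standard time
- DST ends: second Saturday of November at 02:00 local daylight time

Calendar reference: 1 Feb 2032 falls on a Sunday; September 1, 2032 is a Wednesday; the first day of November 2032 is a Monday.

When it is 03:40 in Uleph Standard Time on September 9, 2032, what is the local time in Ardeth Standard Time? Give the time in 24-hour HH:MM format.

1 February 2032 is a Sunday, so the first Friday is February 6.
1 September 2032 is a Wednesday, so the first Sunday is September 5 and the second is September 12.
September 9, 2032 lies within the daylight-saving period (6 February – 12 September), so Uleph Standard Time is on daylight time, UTC+03:30.
03:40 Uleph Standard Time − 3h30m = 00:10 UTC.
1 February 2032 is a Sunday, so Sundays fall on 1, 8, 15, 22, 29; the last is February 29.
1 November 2032 is a Monday, so the first Saturday is November 6 and the second is November 13.
At the standard offset (UTC−07:30), 00:10 UTC − 7h30m = 16:40 Ardeth Standard Time standard time (rolling into the previous day, 8 September 2032).
The standard-time date in Ardeth Standard Time, September 8, 2032, lies within the daylight-saving period (29 February – 13 November), so Ardeth Standard Time is on daylight time, UTC−06:30.
00:10 UTC − 6h30m = 17:40 Ardeth Standard Time (rolling into the previous day, 8 September 2032).

17:40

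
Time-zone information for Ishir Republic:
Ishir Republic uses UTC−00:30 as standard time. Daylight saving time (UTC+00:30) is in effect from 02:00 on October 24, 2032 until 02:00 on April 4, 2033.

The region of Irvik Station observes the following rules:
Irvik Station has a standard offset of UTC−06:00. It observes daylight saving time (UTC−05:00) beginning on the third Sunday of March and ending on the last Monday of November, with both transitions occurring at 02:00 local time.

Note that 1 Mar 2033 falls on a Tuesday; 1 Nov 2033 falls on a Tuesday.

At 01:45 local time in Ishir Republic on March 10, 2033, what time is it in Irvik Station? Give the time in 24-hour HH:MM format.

March 10, 2033 falls between 24 October 2032 and 4 April 2033, so daylight saving is in effect and Ishir Republic is at UTC+00:30.
01:45 Ishir Republic − 0h30m = 01:15 UTC.
1 March 2033 is a Tuesday, so the first Sunday is March 6 and the third is March 20.
1 November 2033 is a Tuesday, so Mondays fall on 7, 14, 21, 28; the last is November 28.
At the standard offset (UTC−06:00), 01:15 UTC − 6h = 19:15 Irvik Station standard time (rolling into the previous day, 9 March 2033).
Daylight saving runs 20 March – 28 November; the standard-time date in Irvik Station, March 9, 2033, is outside that window, so Irvik Station is on standard time at UTC−06:00.
01:15 UTC − 6h = 19:15 Irvik Station (rolling into the previous day, 9 March 2033).

19:15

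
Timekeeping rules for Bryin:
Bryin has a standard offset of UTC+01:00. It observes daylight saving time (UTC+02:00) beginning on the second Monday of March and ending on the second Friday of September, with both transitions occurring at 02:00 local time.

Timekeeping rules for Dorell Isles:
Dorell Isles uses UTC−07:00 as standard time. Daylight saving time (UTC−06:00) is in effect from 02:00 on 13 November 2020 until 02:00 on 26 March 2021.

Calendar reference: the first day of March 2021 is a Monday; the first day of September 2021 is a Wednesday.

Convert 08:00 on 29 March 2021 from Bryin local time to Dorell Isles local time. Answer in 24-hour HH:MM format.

23:00

1 March 2021 is a Monday, so the first Monday is March 1 and the second is March 8.
1 September 2021 is a Wednesday, so the first Friday is September 3 and the second is September 10.
Daylight saving runs 8 March – 10 September; 29 March 2021 is inside that window, so Bryin is at UTC+02:00.
08:00 Bryin − 2h = 06:00 UTC.
At the standard offset (UTC−07:00), 06:00 UTC − 7h = 23:00 Dorell Isles standard time (rolling into the previous day, 28 March 2021).
The standard-time date in Dorell Isles, 28 March 2021, is outside the daylight-saving period (13 November 2020 – 26 March 2021), so Dorell Isles is on standard time, UTC−07:00.
06:00 UTC − 7h = 23:00 Dorell Isles (rolling into the previous day, 28 March 2021).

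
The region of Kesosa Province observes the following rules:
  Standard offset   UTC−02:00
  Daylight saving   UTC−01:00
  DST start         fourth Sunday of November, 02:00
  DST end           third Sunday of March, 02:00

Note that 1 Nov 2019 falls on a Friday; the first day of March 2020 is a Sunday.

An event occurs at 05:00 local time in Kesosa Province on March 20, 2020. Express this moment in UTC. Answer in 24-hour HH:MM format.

1 November 2019 is a Friday, so the first Sunday is November 3 and the fourth is November 24.
1 March 2020 is a Sunday, so the first Sunday is March 1 and the third is March 15.
Daylight saving runs 24 November 2019 – 15 March 2020; March 20, 2020 is outside that window, so Kesosa Province is on standard time at UTC−02:00.
05:00 local + 2h = 07:00 UTC.

07:00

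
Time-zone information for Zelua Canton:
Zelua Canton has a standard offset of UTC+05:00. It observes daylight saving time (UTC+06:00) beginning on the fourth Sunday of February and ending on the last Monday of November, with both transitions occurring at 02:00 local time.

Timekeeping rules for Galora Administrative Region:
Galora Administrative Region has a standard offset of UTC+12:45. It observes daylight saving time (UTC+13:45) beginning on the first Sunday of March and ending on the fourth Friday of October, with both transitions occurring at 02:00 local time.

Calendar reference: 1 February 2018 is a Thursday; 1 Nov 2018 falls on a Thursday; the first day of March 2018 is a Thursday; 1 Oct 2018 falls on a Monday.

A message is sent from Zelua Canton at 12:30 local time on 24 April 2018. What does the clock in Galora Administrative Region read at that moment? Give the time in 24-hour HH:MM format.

20:15

1 February 2018 is a Thursday, so the first Sunday is February 4 and the fourth is February 25.
1 November 2018 is a Thursday, so Mondays fall on 5, 12, 19, 26; the last is November 26.
24 April 2018 lies within the daylight-saving period (25 February – 26 November), so Zelua Canton is on daylight time, UTC+06:00.
12:30 Zelua Canton − 6h = 06:30 UTC.
1 March 2018 is a Thursday, so the first Sunday is March 4.
1 October 2018 is a Monday, so the first Friday is October 5 and the fourth is October 26.
At the standard offset (UTC+12:45), 06:30 UTC + 12h45m = 19:15 Galora Administrative Region standard time.
The standard-time date in Galora Administrative Region, 24 April 2018, falls between 4 March and 26 October, so daylight saving is in effect and Galora Administrative Region is at UTC+13:45.
06:30 UTC + 13h45m = 20:15 Galora Administrative Region.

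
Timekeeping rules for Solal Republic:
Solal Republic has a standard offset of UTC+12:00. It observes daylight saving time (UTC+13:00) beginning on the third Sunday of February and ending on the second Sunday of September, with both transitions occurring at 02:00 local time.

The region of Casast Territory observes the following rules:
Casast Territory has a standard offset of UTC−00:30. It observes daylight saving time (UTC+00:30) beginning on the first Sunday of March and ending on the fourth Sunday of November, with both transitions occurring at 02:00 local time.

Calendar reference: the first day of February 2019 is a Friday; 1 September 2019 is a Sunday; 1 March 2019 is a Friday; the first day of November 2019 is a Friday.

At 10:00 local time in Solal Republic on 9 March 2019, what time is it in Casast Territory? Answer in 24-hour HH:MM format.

1 February 2019 is a Friday, so the first Sunday is February 3 and the third is February 17.
1 September 2019 is a Sunday, so the first Sunday is September 1 and the second is September 8.
Daylight saving runs 17 February – 8 September; 9 March 2019 is inside that window, so Solal Republic is at UTC+13:00.
10:00 Solal Republic − 13h = 21:00 UTC (rolling into the previous day, 8 March 2019).
1 March 2019 is a Friday, so the first Sunday is March 3.
1 November 2019 is a Friday, so the first Sunday is November 3 and the fourth is November 24.
At the standard offset (UTC−00:30), 21:00 UTC − 0h30m = 20:30 Casast Territory standard time.
The standard-time date in Casast Territory, 8 March 2019, falls between 3 March and 24 November, so daylight saving is in effect and Casast Territory is at UTC+00:30.
21:00 UTC + 0h30m = 21:30 Casast Territory.

21:30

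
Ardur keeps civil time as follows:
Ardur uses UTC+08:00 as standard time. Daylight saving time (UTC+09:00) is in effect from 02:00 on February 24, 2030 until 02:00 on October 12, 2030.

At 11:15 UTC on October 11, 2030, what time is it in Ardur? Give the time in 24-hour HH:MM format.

At the standard offset (UTC+08:00), 11:15 UTC + 8h = 19:15 Ardur standard time.
The standard-time date in Ardur, October 11, 2030, lies within the daylight-saving period (24 February – 12 October), so Ardur is on daylight time, UTC+09:00.
11:15 UTC + 9h = 20:15 local.

20:15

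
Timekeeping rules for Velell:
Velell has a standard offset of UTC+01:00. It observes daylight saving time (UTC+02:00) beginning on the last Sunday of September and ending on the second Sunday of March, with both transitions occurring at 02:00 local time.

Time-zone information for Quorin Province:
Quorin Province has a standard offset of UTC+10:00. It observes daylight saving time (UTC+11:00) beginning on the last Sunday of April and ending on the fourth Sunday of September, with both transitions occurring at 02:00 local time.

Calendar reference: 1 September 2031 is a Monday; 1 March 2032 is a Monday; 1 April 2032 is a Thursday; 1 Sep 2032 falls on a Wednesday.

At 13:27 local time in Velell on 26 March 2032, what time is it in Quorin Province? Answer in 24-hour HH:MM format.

1 September 2031 is a Monday, so Sundays fall on 7, 14, 21, 28; the last is September 28.
1 March 2032 is a Monday, so the first Sunday is March 7 and the second is March 14.
Daylight saving runs 28 September 2031 – 14 March 2032; 26 March 2032 is outside that window, so Velell is on standard time at UTC+01:00.
13:27 Velell − 1h = 12:27 UTC.
1 April 2032 is a Thursday, so Sundays fall on 4, 11, 18, 25; the last is April 25.
1 September 2032 is a Wednesday, so the first Sunday is September 5 and the fourth is September 26.
At the standard offset (UTC+10:00), 12:27 UTC + 10h = 22:27 Quorin Province standard time.
Daylight saving runs 25 April – 26 September; the standard-time date in Quorin Province, 26 March 2032, is outside that window, so Quorin Province is on standard time at UTC+10:00.
12:27 UTC + 10h = 22:27 Quorin Province.

22:27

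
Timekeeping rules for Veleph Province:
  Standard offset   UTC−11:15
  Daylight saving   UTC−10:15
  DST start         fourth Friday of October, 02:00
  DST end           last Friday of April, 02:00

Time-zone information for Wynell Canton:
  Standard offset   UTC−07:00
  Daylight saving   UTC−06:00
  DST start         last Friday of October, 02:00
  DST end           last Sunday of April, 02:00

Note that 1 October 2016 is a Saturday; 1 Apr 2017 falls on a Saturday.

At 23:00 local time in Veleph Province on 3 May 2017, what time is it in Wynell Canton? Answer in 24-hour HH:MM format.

1 October 2016 is a Saturday, so the first Friday is October 7 and the fourth is October 28.
1 April 2017 is a Saturday, so Fridays fall on 7, 14, 21, 28; the last is April 28.
3 May 2017 does not fall between 28 October 2016 and 28 April 2017, so daylight saving is not in effect and Veleph Province is at UTC−11:15.
23:00 Veleph Province + 11h15m = 10:15 UTC (rolling into the next day, 4 May 2017).
1 October 2016 is a Saturday, so Fridays fall on 7, 14, 21, 28; the last is October 28.
1 April 2017 is a Saturday, so Sundays fall on 2, 9, 16, 23, 30; the last is April 30.
At the standard offset (UTC−07:00), 10:15 UTC − 7h = 03:15 Wynell Canton standard time.
The standard-time date in Wynell Canton, 4 May 2017, is outside the daylight-saving period (28 October 2016 – 30 April 2017), so Wynell Canton is on standard time, UTC−07:00.
10:15 UTC − 7h = 03:15 Wynell Canton.

03:15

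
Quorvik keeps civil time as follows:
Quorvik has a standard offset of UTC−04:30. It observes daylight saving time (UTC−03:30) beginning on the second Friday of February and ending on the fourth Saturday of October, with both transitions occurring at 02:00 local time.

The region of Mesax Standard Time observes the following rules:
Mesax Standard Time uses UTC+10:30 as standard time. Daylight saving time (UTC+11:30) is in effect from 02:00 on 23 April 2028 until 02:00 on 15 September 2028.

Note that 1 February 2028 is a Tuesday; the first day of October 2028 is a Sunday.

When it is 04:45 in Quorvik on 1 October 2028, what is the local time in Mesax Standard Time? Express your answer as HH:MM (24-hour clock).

1 February 2028 is a Tuesday, so the first Friday is February 4 and the second is February 11.
1 October 2028 is a Sunday, so the first Saturday is October 7 and the fourth is October 28.
1 October 2028 falls between 11 February and 28 October, so daylight saving is in effect and Quorvik is at UTC−03:30.
04:45 Quorvik + 3h30m = 08:15 UTC.
At the standard offset (UTC+10:30), 08:15 UTC + 10h30m = 18:45 Mesax Standard Time standard time.
Daylight saving runs 23 April – 15 September; the standard-time date in Mesax Standard Time, 1 October 2028, is outside that window, so Mesax Standard Time is on standard time at UTC+10:30.
08:15 UTC + 10h30m = 18:45 Mesax Standard Time.

18:45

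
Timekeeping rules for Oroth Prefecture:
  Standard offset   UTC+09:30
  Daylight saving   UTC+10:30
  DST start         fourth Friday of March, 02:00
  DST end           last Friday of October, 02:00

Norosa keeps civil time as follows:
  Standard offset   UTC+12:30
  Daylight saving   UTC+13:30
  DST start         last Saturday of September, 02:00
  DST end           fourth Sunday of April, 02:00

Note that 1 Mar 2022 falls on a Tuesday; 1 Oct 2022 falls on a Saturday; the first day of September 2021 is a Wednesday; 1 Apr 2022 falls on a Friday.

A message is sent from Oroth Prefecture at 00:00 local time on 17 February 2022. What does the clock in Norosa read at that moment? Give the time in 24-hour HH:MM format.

04:00

1 March 2022 is a Tuesday, so the first Friday is March 4 and the fourth is March 25.
1 October 2022 is a Saturday, so Fridays fall on 7, 14, 21, 28; the last is October 28.
Daylight saving runs 25 March – 28 October; 17 February 2022 is outside that window, so Oroth Prefecture is on standard time at UTC+09:30.
00:00 Oroth Prefecture − 9h30m = 14:30 UTC (rolling into the previous day, 16 February 2022).
1 September 2021 is a Wednesday, so Saturdays fall on 4, 11, 18, 25; the last is September 25.
1 April 2022 is a Friday, so the first Sunday is April 3 and the fourth is April 24.
At the standard offset (UTC+12:30), 14:30 UTC + 12h30m = 03:00 Norosa standard time (rolling into the next day, 17 February 2022).
Daylight saving runs 25 September 2021 – 24 April 2022; the standard-time date in Norosa, 17 February 2022, is inside that window, so Norosa is at UTC+13:30.
14:30 UTC + 13h30m = 04:00 Norosa (rolling into the next day, 17 February 2022).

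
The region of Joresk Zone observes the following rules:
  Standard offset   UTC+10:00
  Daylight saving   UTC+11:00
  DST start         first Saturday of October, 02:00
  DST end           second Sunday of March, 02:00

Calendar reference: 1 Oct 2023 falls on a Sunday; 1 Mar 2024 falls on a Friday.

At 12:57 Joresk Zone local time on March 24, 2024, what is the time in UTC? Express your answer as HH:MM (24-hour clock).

1 October 2023 is a Sunday, so the first Saturday is October 7.
1 March 2024 is a Friday, so the first Sunday is March 3 and the second is March 10.
Daylight saving runs 7 October 2023 – 10 March 2024; March 24, 2024 is outside that window, so Joresk Zone is on standard time at UTC+10:00.
12:57 local − 10h = 02:57 UTC.

02:57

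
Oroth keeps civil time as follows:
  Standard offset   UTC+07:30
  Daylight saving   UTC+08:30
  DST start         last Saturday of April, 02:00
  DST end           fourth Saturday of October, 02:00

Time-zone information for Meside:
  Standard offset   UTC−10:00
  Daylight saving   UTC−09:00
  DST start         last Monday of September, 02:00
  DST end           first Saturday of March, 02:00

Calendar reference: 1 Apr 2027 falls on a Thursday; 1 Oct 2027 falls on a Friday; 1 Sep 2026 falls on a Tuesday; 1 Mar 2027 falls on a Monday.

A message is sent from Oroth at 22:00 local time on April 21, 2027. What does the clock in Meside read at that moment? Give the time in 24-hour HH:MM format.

1 April 2027 is a Thursday, so Saturdays fall on 3, 10, 17, 24; the last is April 24.
1 October 2027 is a Friday, so the first Saturday is October 2 and the fourth is October 23.
April 21, 2027 is outside the daylight-saving period (24 April – 23 October), so Oroth is on standard time, UTC+07:30.
22:00 Oroth − 7h30m = 14:30 UTC.
1 September 2026 is a Tuesday, so Mondays fall on 7, 14, 21, 28; the last is September 28.
1 March 2027 is a Monday, so the first Saturday is March 6.
At the standard offset (UTC−10:00), 14:30 UTC − 10h = 04:30 Meside standard time.
Daylight saving runs 28 September 2026 – 6 March 2027; the standard-time date in Meside, April 21, 2027, is outside that window, so Meside is on standard time at UTC−10:00.
14:30 UTC − 10h = 04:30 Meside.

04:30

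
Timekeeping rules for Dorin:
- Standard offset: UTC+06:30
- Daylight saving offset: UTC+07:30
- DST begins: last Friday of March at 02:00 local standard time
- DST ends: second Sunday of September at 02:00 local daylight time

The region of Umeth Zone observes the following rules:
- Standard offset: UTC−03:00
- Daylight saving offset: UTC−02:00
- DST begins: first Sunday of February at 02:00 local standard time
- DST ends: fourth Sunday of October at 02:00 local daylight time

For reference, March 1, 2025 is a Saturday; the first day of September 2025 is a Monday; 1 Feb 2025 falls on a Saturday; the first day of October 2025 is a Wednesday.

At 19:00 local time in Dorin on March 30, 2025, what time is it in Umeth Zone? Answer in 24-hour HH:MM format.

09:30

1 March 2025 is a Saturday, so Fridays fall on 7, 14, 21, 28; the last is March 28.
1 September 2025 is a Monday, so the first Sunday is September 7 and the second is September 14.
March 30, 2025 falls between 28 March and 14 September, so daylight saving is in effect and Dorin is at UTC+07:30.
19:00 Dorin − 7h30m = 11:30 UTC.
1 February 2025 is a Saturday, so the first Sunday is February 2.
1 October 2025 is a Wednesday, so the first Sunday is October 5 and the fourth is October 26.
At the standard offset (UTC−03:00), 11:30 UTC − 3h = 08:30 Umeth Zone standard time.
Daylight saving runs 2 February – 26 October; the standard-time date in Umeth Zone, March 30, 2025, is inside that window, so Umeth Zone is at UTC−02:00.
11:30 UTC − 2h = 09:30 Umeth Zone.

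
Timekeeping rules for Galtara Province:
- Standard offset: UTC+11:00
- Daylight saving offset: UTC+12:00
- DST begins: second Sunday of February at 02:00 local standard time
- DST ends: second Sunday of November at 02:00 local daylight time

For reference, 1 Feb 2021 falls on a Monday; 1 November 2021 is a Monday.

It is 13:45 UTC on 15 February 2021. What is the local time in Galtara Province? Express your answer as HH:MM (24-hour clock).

01:45

1 February 2021 is a Monday, so the first Sunday is February 7 and the second is February 14.
1 November 2021 is a Monday, so the first Sunday is November 7 and the second is November 14.
At the standard offset (UTC+11:00), 13:45 UTC + 11h = 00:45 Galtara Province standard time (rolling into the next day, 16 February 2021).
The standard-time date in Galtara Province, 16 February 2021, falls between 14 February and 14 November, so daylight saving is in effect and Galtara Province is at UTC+12:00.
13:45 UTC + 12h = 01:45 local (rolling into the next day, 16 February 2021).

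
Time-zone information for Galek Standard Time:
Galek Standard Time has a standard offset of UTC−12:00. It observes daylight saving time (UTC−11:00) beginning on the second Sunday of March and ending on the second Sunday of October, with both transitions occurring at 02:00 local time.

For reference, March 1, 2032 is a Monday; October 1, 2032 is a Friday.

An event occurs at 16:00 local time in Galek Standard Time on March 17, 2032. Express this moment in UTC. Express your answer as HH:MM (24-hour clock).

03:00

1 March 2032 is a Monday, so the first Sunday is March 7 and the second is March 14.
1 October 2032 is a Friday, so the first Sunday is October 3 and the second is October 10.
Daylight saving runs 14 March – 10 October; March 17, 2032 is inside that window, so Galek Standard Time is at UTC−11:00.
16:00 local + 11h = 03:00 UTC (rolling into the next day, 18 March 2032).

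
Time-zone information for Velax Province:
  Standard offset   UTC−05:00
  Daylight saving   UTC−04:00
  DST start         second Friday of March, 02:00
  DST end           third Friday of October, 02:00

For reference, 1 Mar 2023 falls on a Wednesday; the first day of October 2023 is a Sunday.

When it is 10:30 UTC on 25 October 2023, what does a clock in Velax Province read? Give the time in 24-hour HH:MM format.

1 March 2023 is a Wednesday, so the first Friday is March 3 and the second is March 10.
1 October 2023 is a Sunday, so the first Friday is October 6 and the third is October 20.
At the standard offset (UTC−05:00), 10:30 UTC − 5h = 05:30 Velax Province standard time.
The standard-time date in Velax Province, 25 October 2023, is outside the daylight-saving period (10 March – 20 October), so Velax Province is on standard time, UTC−05:00.
10:30 UTC − 5h = 05:30 local.

05:30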